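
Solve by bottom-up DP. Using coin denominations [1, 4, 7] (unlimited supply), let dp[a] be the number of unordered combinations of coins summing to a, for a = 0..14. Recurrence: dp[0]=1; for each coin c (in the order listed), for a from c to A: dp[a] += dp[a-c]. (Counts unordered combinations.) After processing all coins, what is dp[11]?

5

after  coin     0     1     2     3     4     5     6     7     8     9    10    11    12    13    14
          1     1     1     1     1     1     1     1     1     1     1     1     1     1     1     1
          4     1     1     1     1     2     2     2     2     3     3     3     3     4     4     4
          7     1     1     1     1     2     2     2     3     4     4     4     5     6     6     7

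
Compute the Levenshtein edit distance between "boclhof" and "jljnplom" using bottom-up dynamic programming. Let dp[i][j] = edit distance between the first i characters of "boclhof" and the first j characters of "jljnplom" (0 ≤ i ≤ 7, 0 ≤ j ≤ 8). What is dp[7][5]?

   ''  j  l  j  n  p  l  o  m
''  0  1  2  3  4  5  6  7  8
 b  1  1  2  3  4  5  6  7  8
 o  2  2  2  3  4  5  6  6  7
 c  3  3  3  3  4  5  6  7  7
 l  4  4  3  4  4  5  5  6  7
 h  5  5  4  4  5  5  6  6  7
 o  6  6  5  5  5  6  6  6  7
 f  7  7  6  6  6  6  7  7  7

6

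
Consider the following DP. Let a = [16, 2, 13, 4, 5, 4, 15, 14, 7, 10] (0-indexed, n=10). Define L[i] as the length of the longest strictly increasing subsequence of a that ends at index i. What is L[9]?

5

   i    0    1    2    3    4    5    6    7    8    9
a[i]   16    2   13    4    5    4   15   14    7   10
L[i]    1    1    2    2    3    2    4    4    4    5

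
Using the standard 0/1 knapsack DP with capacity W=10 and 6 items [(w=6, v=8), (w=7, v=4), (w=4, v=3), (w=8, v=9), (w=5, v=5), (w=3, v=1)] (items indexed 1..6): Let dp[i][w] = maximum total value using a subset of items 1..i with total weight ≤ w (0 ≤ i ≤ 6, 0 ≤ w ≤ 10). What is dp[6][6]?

i\w   0   1   2   3   4   5   6   7   8   9  10
  0   0   0   0   0   0   0   0   0   0   0   0
  1   0   0   0   0   0   0   8   8   8   8   8
  2   0   0   0   0   0   0   8   8   8   8   8
  3   0   0   0   0   3   3   8   8   8   8  11
  4   0   0   0   0   3   3   8   8   9   9  11
  5   0   0   0   0   3   5   8   8   9   9  11
  6   0   0   0   1   3   5   8   8   9   9  11

8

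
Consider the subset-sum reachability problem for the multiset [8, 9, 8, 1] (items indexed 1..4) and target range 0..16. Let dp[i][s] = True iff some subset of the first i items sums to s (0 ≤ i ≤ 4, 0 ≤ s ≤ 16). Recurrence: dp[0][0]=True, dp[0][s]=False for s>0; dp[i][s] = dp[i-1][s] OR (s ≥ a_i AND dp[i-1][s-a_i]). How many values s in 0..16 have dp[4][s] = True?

6

i\s   0   1   2   3   4   5   6   7   8   9  10  11  12  13  14  15  16
  0   T   F   F   F   F   F   F   F   F   F   F   F   F   F   F   F   F
  1   T   F   F   F   F   F   F   F   T   F   F   F   F   F   F   F   F
  2   T   F   F   F   F   F   F   F   T   T   F   F   F   F   F   F   F
  3   T   F   F   F   F   F   F   F   T   T   F   F   F   F   F   F   T
  4   T   T   F   F   F   F   F   F   T   T   T   F   F   F   F   F   T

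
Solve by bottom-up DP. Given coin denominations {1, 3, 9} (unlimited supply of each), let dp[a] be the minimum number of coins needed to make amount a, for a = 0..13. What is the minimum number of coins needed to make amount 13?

3

 a  0  1  2  3  4  5  6  7  8  9 10 11 12 13
dp  0  1  2  1  2  3  2  3  4  1  2  3  2  3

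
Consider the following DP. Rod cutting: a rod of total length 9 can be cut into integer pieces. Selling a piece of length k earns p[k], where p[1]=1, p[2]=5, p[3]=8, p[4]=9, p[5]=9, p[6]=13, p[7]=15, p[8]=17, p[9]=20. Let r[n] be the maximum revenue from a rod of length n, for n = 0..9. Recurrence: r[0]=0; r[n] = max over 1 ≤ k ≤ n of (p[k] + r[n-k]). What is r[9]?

24

   n    0    1    2    3    4    5    6    7    8    9
r[n]    0    1    5    8   10   13   16   18   21   24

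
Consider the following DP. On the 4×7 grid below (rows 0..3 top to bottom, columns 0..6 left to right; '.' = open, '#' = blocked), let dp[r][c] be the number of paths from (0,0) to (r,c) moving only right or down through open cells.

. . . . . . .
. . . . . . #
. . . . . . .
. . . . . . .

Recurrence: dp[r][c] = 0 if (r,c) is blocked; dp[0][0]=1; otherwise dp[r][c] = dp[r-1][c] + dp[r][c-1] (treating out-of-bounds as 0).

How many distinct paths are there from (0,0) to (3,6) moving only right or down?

r\c   0   1   2   3   4   5   6
  0   1   1   1   1   1   1   1
  1   1   2   3   4   5   6   0
  2   1   3   6  10  15  21  21
  3   1   4  10  20  35  56  77

77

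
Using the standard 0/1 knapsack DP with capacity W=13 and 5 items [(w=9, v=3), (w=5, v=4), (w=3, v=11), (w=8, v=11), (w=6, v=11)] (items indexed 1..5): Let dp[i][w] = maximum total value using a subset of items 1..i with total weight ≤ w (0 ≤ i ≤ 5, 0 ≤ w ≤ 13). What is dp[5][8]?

15

i\w   0   1   2   3   4   5   6   7   8   9  10  11  12  13
  0   0   0   0   0   0   0   0   0   0   0   0   0   0   0
  1   0   0   0   0   0   0   0   0   0   3   3   3   3   3
  2   0   0   0   0   0   4   4   4   4   4   4   4   4   4
  3   0   0   0  11  11  11  11  11  15  15  15  15  15  15
  4   0   0   0  11  11  11  11  11  15  15  15  22  22  22
  5   0   0   0  11  11  11  11  11  15  22  22  22  22  22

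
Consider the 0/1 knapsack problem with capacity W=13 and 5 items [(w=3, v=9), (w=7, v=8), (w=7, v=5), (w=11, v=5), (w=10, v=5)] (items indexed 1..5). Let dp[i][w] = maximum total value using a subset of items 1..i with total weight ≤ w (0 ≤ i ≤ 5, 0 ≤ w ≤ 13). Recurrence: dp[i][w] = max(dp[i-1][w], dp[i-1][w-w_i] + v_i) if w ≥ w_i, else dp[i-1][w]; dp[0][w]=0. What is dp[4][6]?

9

i\w   0   1   2   3   4   5   6   7   8   9  10  11  12  13
  0   0   0   0   0   0   0   0   0   0   0   0   0   0   0
  1   0   0   0   9   9   9   9   9   9   9   9   9   9   9
  2   0   0   0   9   9   9   9   9   9   9  17  17  17  17
  3   0   0   0   9   9   9   9   9   9   9  17  17  17  17
  4   0   0   0   9   9   9   9   9   9   9  17  17  17  17
  5   0   0   0   9   9   9   9   9   9   9  17  17  17  17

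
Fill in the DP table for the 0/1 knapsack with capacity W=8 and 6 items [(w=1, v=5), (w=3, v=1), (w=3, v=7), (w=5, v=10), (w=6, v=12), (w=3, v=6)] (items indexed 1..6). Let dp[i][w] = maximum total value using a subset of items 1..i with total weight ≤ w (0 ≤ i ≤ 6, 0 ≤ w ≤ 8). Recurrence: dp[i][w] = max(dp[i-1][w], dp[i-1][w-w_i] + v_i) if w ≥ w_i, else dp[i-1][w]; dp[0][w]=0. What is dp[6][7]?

18

i\w   0   1   2   3   4   5   6   7   8
  0   0   0   0   0   0   0   0   0   0
  1   0   5   5   5   5   5   5   5   5
  2   0   5   5   5   6   6   6   6   6
  3   0   5   5   7  12  12  12  13  13
  4   0   5   5   7  12  12  15  15  17
  5   0   5   5   7  12  12  15  17  17
  6   0   5   5   7  12  12  15  18  18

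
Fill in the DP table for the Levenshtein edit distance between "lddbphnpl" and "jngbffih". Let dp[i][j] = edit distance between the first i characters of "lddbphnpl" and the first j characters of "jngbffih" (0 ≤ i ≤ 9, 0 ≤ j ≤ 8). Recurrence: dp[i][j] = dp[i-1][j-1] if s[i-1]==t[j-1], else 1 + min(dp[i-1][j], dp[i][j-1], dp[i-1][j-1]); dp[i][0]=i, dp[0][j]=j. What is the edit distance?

   ''  j  n  g  b  f  f  i  h
''  0  1  2  3  4  5  6  7  8
 l  1  1  2  3  4  5  6  7  8
 d  2  2  2  3  4  5  6  7  8
 d  3  3  3  3  4  5  6  7  8
 b  4  4  4  4  3  4  5  6  7
 p  5  5  5  5  4  4  5  6  7
 h  6  6  6  6  5  5  5  6  6
 n  7  7  6  7  6  6  6  6  7
 p  8  8  7  7  7  7  7  7  7
 l  9  9  8  8  8  8  8  8  8

8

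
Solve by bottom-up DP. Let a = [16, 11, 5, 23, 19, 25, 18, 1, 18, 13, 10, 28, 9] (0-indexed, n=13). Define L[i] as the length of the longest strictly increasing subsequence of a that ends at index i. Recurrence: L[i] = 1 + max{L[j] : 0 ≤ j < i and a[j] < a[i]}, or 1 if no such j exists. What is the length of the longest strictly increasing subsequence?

   i    0    1    2    3    4    5    6    7    8    9   10   11   12
a[i]   16   11    5   23   19   25   18    1   18   13   10   28    9
L[i]    1    1    1    2    2    3    2    1    2    2    2    4    2

4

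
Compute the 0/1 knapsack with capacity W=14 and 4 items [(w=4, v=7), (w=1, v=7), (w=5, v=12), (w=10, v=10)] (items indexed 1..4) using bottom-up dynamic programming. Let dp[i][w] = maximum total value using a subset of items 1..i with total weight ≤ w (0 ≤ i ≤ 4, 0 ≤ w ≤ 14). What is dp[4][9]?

i\w   0   1   2   3   4   5   6   7   8   9  10  11  12  13  14
  0   0   0   0   0   0   0   0   0   0   0   0   0   0   0   0
  1   0   0   0   0   7   7   7   7   7   7   7   7   7   7   7
  2   0   7   7   7   7  14  14  14  14  14  14  14  14  14  14
  3   0   7   7   7   7  14  19  19  19  19  26  26  26  26  26
  4   0   7   7   7   7  14  19  19  19  19  26  26  26  26  26

19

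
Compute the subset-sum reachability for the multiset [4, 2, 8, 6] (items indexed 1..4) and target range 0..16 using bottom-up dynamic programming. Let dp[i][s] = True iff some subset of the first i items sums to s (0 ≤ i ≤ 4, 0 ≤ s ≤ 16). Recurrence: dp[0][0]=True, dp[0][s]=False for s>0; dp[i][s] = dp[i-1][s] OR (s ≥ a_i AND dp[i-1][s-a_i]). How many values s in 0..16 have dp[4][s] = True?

9

i\s   0   1   2   3   4   5   6   7   8   9  10  11  12  13  14  15  16
  0   T   F   F   F   F   F   F   F   F   F   F   F   F   F   F   F   F
  1   T   F   F   F   T   F   F   F   F   F   F   F   F   F   F   F   F
  2   T   F   T   F   T   F   T   F   F   F   F   F   F   F   F   F   F
  3   T   F   T   F   T   F   T   F   T   F   T   F   T   F   T   F   F
  4   T   F   T   F   T   F   T   F   T   F   T   F   T   F   T   F   T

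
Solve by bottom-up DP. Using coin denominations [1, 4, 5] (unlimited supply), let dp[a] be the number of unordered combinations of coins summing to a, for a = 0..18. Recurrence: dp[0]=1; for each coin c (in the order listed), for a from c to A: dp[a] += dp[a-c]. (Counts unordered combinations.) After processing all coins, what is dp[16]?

after  coin     0     1     2     3     4     5     6     7     8     9    10    11    12    13    14    15    16    17    18
          1     1     1     1     1     1     1     1     1     1     1     1     1     1     1     1     1     1     1     1
          4     1     1     1     1     2     2     2     2     3     3     3     3     4     4     4     4     5     5     5
          5     1     1     1     1     2     3     3     3     4     5     6     6     7     8     9    10    11    12    13

11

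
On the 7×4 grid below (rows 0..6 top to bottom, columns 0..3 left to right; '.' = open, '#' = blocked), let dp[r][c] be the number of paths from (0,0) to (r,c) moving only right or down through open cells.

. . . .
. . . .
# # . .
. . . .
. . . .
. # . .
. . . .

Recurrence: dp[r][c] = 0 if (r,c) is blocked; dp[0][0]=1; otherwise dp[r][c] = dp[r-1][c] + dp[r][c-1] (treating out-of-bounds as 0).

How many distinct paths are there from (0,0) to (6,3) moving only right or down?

19

r\c   0   1   2   3
  0   1   1   1   1
  1   1   2   3   4
  2   0   0   3   7
  3   0   0   3  10
  4   0   0   3  13
  5   0   0   3  16
  6   0   0   3  19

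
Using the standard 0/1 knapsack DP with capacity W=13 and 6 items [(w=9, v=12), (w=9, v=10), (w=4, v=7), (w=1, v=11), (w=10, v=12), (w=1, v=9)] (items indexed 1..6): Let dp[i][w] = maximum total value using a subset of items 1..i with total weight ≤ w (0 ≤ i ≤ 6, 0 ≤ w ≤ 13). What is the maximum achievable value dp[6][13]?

i\w   0   1   2   3   4   5   6   7   8   9  10  11  12  13
  0   0   0   0   0   0   0   0   0   0   0   0   0   0   0
  1   0   0   0   0   0   0   0   0   0  12  12  12  12  12
  2   0   0   0   0   0   0   0   0   0  12  12  12  12  12
  3   0   0   0   0   7   7   7   7   7  12  12  12  12  19
  4   0  11  11  11  11  18  18  18  18  18  23  23  23  23
  5   0  11  11  11  11  18  18  18  18  18  23  23  23  23
  6   0  11  20  20  20  20  27  27  27  27  27  32  32  32

32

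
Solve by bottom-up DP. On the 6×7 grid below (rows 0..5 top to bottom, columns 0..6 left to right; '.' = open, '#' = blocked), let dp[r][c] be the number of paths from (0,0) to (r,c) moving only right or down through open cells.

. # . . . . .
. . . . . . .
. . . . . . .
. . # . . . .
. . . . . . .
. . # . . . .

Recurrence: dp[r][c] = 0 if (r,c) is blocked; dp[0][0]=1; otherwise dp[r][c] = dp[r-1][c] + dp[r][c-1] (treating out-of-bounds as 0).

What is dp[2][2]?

r\c   0   1   2   3   4   5   6
  0   1   0   0   0   0   0   0
  1   1   1   1   1   1   1   1
  2   1   2   3   4   5   6   7
  3   1   3   0   4   9  15  22
  4   1   4   4   8  17  32  54
  5   1   5   0   8  25  57 111

3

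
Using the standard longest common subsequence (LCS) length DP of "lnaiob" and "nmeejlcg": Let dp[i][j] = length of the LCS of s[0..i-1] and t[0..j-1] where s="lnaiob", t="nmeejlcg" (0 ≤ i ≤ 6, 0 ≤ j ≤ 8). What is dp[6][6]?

1

   ''  n  m  e  e  j  l  c  g
''  0  0  0  0  0  0  0  0  0
 l  0  0  0  0  0  0  1  1  1
 n  0  1  1  1  1  1  1  1  1
 a  0  1  1  1  1  1  1  1  1
 i  0  1  1  1  1  1  1  1  1
 o  0  1  1  1  1  1  1  1  1
 b  0  1  1  1  1  1  1  1  1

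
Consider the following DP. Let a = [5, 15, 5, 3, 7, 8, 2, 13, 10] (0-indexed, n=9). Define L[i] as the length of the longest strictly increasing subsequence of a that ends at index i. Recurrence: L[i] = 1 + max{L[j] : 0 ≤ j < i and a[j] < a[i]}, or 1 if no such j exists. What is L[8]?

4

   i    0    1    2    3    4    5    6    7    8
a[i]    5   15    5    3    7    8    2   13   10
L[i]    1    2    1    1    2    3    1    4    4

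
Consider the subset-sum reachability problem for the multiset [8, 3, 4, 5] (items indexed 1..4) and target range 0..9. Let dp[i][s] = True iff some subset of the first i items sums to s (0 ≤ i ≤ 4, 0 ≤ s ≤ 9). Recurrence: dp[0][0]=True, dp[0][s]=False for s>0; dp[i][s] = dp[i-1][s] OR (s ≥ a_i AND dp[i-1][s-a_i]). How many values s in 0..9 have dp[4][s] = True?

i\s   0   1   2   3   4   5   6   7   8   9
  0   T   F   F   F   F   F   F   F   F   F
  1   T   F   F   F   F   F   F   F   T   F
  2   T   F   F   T   F   F   F   F   T   F
  3   T   F   F   T   T   F   F   T   T   F
  4   T   F   F   T   T   T   F   T   T   T

7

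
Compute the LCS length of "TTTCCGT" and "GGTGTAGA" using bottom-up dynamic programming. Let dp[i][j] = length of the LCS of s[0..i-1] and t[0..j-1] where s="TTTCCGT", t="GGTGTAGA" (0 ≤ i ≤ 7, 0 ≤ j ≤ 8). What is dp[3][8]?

   ''  G  G  T  G  T  A  G  A
''  0  0  0  0  0  0  0  0  0
 T  0  0  0  1  1  1  1  1  1
 T  0  0  0  1  1  2  2  2  2
 T  0  0  0  1  1  2  2  2  2
 C  0  0  0  1  1  2  2  2  2
 C  0  0  0  1  1  2  2  2  2
 G  0  1  1  1  2  2  2  3  3
 T  0  1  1  2  2  3  3  3  3

2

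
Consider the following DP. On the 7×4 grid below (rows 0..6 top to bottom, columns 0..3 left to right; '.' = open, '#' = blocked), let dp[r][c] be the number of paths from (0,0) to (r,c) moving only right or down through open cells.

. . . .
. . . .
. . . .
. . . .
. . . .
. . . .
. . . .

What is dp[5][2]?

r\c   0   1   2   3
  0   1   1   1   1
  1   1   2   3   4
  2   1   3   6  10
  3   1   4  10  20
  4   1   5  15  35
  5   1   6  21  56
  6   1   7  28  84

21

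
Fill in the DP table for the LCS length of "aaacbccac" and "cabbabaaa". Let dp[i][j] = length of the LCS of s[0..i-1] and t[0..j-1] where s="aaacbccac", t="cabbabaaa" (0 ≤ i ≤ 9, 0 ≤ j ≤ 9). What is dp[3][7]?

   ''  c  a  b  b  a  b  a  a  a
''  0  0  0  0  0  0  0  0  0  0
 a  0  0  1  1  1  1  1  1  1  1
 a  0  0  1  1  1  2  2  2  2  2
 a  0  0  1  1  1  2  2  3  3  3
 c  0  1  1  1  1  2  2  3  3  3
 b  0  1  1  2  2  2  3  3  3  3
 c  0  1  1  2  2  2  3  3  3  3
 c  0  1  1  2  2  2  3  3  3  3
 a  0  1  2  2  2  3  3  4  4  4
 c  0  1  2  2  2  3  3  4  4  4

3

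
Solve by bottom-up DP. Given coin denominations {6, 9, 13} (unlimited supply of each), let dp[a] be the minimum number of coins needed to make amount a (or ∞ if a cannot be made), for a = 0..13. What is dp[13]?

1

 a  0  1  2  3  4  5  6  7  8  9 10 11 12 13
dp  0  -  -  -  -  -  1  -  -  1  -  -  2  1
(- denotes ∞ / unreachable)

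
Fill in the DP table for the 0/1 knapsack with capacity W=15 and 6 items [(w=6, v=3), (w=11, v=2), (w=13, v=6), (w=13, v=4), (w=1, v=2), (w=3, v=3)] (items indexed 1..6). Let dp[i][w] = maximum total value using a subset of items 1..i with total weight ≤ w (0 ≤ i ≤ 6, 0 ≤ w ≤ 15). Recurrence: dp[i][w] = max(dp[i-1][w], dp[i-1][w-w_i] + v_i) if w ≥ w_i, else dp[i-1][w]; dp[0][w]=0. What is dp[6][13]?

i\w   0   1   2   3   4   5   6   7   8   9  10  11  12  13  14  15
  0   0   0   0   0   0   0   0   0   0   0   0   0   0   0   0   0
  1   0   0   0   0   0   0   3   3   3   3   3   3   3   3   3   3
  2   0   0   0   0   0   0   3   3   3   3   3   3   3   3   3   3
  3   0   0   0   0   0   0   3   3   3   3   3   3   3   6   6   6
  4   0   0   0   0   0   0   3   3   3   3   3   3   3   6   6   6
  5   0   2   2   2   2   2   3   5   5   5   5   5   5   6   8   8
  6   0   2   2   3   5   5   5   5   5   6   8   8   8   8   8   8

8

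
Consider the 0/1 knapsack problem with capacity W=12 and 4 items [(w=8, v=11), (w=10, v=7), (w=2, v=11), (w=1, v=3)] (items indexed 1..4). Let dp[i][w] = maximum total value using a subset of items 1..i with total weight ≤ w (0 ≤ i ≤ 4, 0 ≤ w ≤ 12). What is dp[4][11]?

25

i\w   0   1   2   3   4   5   6   7   8   9  10  11  12
  0   0   0   0   0   0   0   0   0   0   0   0   0   0
  1   0   0   0   0   0   0   0   0  11  11  11  11  11
  2   0   0   0   0   0   0   0   0  11  11  11  11  11
  3   0   0  11  11  11  11  11  11  11  11  22  22  22
  4   0   3  11  14  14  14  14  14  14  14  22  25  25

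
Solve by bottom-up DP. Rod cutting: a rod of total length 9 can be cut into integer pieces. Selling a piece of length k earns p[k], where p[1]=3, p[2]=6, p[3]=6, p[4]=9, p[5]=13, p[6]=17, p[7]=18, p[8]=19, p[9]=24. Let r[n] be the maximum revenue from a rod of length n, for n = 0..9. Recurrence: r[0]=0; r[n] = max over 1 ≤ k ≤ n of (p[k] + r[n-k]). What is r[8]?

   n    0    1    2    3    4    5    6    7    8    9
r[n]    0    3    6    9   12   15   18   21   24   27

24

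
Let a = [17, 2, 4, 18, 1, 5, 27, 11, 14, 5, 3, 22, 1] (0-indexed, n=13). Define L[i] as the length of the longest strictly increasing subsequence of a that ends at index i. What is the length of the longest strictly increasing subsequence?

6

   i    0    1    2    3    4    5    6    7    8    9   10   11   12
a[i]   17    2    4   18    1    5   27   11   14    5    3   22    1
L[i]    1    1    2    3    1    3    4    4    5    3    2    6    1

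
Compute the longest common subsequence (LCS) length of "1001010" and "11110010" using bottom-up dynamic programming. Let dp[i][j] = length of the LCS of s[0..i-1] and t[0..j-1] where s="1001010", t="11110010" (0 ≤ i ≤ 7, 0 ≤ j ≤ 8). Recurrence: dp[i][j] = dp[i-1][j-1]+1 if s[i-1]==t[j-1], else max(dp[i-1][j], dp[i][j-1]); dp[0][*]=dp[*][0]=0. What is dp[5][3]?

2

   ''  1  1  1  1  0  0  1  0
''  0  0  0  0  0  0  0  0  0
 1  0  1  1  1  1  1  1  1  1
 0  0  1  1  1  1  2  2  2  2
 0  0  1  1  1  1  2  3  3  3
 1  0  1  2  2  2  2  3  4  4
 0  0  1  2  2  2  3  3  4  5
 1  0  1  2  3  3  3  3  4  5
 0  0  1  2  3  3  4  4  4  5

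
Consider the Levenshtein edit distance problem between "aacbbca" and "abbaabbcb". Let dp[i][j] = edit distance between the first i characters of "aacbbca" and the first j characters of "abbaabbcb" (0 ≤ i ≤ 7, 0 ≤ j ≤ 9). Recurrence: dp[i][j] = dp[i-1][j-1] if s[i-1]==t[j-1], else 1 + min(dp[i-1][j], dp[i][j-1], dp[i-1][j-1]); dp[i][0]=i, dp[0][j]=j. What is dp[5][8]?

4

   ''  a  b  b  a  a  b  b  c  b
''  0  1  2  3  4  5  6  7  8  9
 a  1  0  1  2  3  4  5  6  7  8
 a  2  1  1  2  2  3  4  5  6  7
 c  3  2  2  2  3  3  4  5  5  6
 b  4  3  2  2  3  4  3  4  5  5
 b  5  4  3  2  3  4  4  3  4  5
 c  6  5  4  3  3  4  5  4  3  4
 a  7  6  5  4  3  3  4  5  4  4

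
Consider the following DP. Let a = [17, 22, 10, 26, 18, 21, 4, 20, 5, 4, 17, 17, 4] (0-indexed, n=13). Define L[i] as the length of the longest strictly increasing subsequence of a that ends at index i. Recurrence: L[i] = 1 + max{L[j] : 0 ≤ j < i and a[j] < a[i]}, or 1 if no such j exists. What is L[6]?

1

   i    0    1    2    3    4    5    6    7    8    9   10   11   12
a[i]   17   22   10   26   18   21    4   20    5    4   17   17    4
L[i]    1    2    1    3    2    3    1    3    2    1    3    3    1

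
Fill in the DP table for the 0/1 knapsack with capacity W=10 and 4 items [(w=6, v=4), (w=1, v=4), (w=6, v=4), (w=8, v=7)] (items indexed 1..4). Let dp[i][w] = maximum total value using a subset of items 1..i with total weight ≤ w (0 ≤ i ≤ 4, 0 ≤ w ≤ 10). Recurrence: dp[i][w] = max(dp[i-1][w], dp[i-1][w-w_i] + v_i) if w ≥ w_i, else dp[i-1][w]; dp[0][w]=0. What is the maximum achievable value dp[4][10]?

i\w   0   1   2   3   4   5   6   7   8   9  10
  0   0   0   0   0   0   0   0   0   0   0   0
  1   0   0   0   0   0   0   4   4   4   4   4
  2   0   4   4   4   4   4   4   8   8   8   8
  3   0   4   4   4   4   4   4   8   8   8   8
  4   0   4   4   4   4   4   4   8   8  11  11

11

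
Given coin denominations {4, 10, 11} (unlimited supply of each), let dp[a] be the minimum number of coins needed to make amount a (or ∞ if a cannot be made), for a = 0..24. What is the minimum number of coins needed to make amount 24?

3

 a  0  1  2  3  4  5  6  7  8  9 10 11 12 13 14 15 16 17 18 19 20 21 22 23 24
dp  0  -  -  -  1  -  -  -  2  -  1  1  3  -  2  2  4  -  3  3  2  2  2  4  3
(- denotes ∞ / unreachable)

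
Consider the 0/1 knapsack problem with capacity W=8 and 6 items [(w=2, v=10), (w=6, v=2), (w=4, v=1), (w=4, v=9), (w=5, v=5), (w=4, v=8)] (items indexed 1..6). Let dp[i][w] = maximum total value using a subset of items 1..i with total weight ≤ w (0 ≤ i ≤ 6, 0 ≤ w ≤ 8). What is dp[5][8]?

i\w   0   1   2   3   4   5   6   7   8
  0   0   0   0   0   0   0   0   0   0
  1   0   0  10  10  10  10  10  10  10
  2   0   0  10  10  10  10  10  10  12
  3   0   0  10  10  10  10  11  11  12
  4   0   0  10  10  10  10  19  19  19
  5   0   0  10  10  10  10  19  19  19
  6   0   0  10  10  10  10  19  19  19

19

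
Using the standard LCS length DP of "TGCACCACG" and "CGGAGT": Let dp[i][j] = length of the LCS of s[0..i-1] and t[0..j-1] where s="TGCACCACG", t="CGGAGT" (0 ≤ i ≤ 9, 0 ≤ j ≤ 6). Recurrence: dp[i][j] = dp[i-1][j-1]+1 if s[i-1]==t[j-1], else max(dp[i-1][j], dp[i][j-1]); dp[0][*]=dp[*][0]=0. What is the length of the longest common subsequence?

3

   ''  C  G  G  A  G  T
''  0  0  0  0  0  0  0
 T  0  0  0  0  0  0  1
 G  0  0  1  1  1  1  1
 C  0  1  1  1  1  1  1
 A  0  1  1  1  2  2  2
 C  0  1  1  1  2  2  2
 C  0  1  1  1  2  2  2
 A  0  1  1  1  2  2  2
 C  0  1  1  1  2  2  2
 G  0  1  2  2  2  3  3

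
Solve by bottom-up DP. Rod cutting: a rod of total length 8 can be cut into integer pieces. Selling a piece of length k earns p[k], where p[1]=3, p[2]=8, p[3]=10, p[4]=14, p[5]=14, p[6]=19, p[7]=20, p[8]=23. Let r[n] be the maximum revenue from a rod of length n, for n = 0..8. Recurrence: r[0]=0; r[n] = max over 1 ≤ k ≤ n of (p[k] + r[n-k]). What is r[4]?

   n    0    1    2    3    4    5    6    7    8
r[n]    0    3    8   11   16   19   24   27   32

16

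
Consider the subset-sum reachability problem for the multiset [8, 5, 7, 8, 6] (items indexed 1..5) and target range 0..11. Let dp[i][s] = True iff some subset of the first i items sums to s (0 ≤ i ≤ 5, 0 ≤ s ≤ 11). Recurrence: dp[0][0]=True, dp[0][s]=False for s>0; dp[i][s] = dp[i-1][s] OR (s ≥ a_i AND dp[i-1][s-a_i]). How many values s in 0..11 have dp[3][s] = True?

4

i\s   0   1   2   3   4   5   6   7   8   9  10  11
  0   T   F   F   F   F   F   F   F   F   F   F   F
  1   T   F   F   F   F   F   F   F   T   F   F   F
  2   T   F   F   F   F   T   F   F   T   F   F   F
  3   T   F   F   F   F   T   F   T   T   F   F   F
  4   T   F   F   F   F   T   F   T   T   F   F   F
  5   T   F   F   F   F   T   T   T   T   F   F   T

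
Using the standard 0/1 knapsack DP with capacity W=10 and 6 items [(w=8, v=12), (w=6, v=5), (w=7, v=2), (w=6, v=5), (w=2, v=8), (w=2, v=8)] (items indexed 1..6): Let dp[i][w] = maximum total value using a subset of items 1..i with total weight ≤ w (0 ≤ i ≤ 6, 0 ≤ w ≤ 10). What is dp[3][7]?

i\w   0   1   2   3   4   5   6   7   8   9  10
  0   0   0   0   0   0   0   0   0   0   0   0
  1   0   0   0   0   0   0   0   0  12  12  12
  2   0   0   0   0   0   0   5   5  12  12  12
  3   0   0   0   0   0   0   5   5  12  12  12
  4   0   0   0   0   0   0   5   5  12  12  12
  5   0   0   8   8   8   8   8   8  13  13  20
  6   0   0   8   8  16  16  16  16  16  16  21

5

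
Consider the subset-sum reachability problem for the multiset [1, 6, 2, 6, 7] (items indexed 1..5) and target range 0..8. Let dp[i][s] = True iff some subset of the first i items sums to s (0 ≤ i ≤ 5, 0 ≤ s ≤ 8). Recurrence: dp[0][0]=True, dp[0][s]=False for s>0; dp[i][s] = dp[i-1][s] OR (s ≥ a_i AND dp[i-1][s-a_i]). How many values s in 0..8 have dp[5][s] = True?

i\s   0   1   2   3   4   5   6   7   8
  0   T   F   F   F   F   F   F   F   F
  1   T   T   F   F   F   F   F   F   F
  2   T   T   F   F   F   F   T   T   F
  3   T   T   T   T   F   F   T   T   T
  4   T   T   T   T   F   F   T   T   T
  5   T   T   T   T   F   F   T   T   T

7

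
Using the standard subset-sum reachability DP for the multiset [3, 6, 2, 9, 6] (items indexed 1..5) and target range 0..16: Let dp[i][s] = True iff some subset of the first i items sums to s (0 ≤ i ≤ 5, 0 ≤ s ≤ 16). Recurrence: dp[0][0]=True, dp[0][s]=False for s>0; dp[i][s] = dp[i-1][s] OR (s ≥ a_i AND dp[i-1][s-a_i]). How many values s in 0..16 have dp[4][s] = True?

11

i\s   0   1   2   3   4   5   6   7   8   9  10  11  12  13  14  15  16
  0   T   F   F   F   F   F   F   F   F   F   F   F   F   F   F   F   F
  1   T   F   F   T   F   F   F   F   F   F   F   F   F   F   F   F   F
  2   T   F   F   T   F   F   T   F   F   T   F   F   F   F   F   F   F
  3   T   F   T   T   F   T   T   F   T   T   F   T   F   F   F   F   F
  4   T   F   T   T   F   T   T   F   T   T   F   T   T   F   T   T   F
  5   T   F   T   T   F   T   T   F   T   T   F   T   T   F   T   T   F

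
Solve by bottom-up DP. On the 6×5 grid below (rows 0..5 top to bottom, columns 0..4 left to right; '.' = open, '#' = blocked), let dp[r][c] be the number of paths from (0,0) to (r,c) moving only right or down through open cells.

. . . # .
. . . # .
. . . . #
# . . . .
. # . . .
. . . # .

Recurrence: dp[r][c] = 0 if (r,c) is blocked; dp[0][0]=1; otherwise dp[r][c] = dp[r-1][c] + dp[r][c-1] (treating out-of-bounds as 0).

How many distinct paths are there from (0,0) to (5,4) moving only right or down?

r\c   0   1   2   3   4
  0   1   1   1   0   0
  1   1   2   3   0   0
  2   1   3   6   6   0
  3   0   3   9  15  15
  4   0   0   9  24  39
  5   0   0   9   0  39

39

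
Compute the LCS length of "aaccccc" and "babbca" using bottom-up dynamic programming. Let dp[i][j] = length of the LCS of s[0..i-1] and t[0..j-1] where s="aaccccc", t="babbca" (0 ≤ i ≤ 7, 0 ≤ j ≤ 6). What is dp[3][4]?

   ''  b  a  b  b  c  a
''  0  0  0  0  0  0  0
 a  0  0  1  1  1  1  1
 a  0  0  1  1  1  1  2
 c  0  0  1  1  1  2  2
 c  0  0  1  1  1  2  2
 c  0  0  1  1  1  2  2
 c  0  0  1  1  1  2  2
 c  0  0  1  1  1  2  2

1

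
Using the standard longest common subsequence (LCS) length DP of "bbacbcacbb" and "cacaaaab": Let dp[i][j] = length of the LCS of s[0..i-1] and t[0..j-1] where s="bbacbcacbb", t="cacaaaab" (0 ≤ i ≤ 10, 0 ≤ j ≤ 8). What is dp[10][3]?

3

   ''  c  a  c  a  a  a  a  b
''  0  0  0  0  0  0  0  0  0
 b  0  0  0  0  0  0  0  0  1
 b  0  0  0  0  0  0  0  0  1
 a  0  0  1  1  1  1  1  1  1
 c  0  1  1  2  2  2  2  2  2
 b  0  1  1  2  2  2  2  2  3
 c  0  1  1  2  2  2  2  2  3
 a  0  1  2  2  3  3  3  3  3
 c  0  1  2  3  3  3  3  3  3
 b  0  1  2  3  3  3  3  3  4
 b  0  1  2  3  3  3  3  3  4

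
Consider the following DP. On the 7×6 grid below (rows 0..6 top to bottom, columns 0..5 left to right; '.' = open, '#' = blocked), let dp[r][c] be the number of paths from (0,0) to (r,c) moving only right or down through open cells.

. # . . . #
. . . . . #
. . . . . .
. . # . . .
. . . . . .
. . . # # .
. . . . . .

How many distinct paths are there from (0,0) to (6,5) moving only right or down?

46

r\c   0   1   2   3   4   5
  0   1   0   0   0   0   0
  1   1   1   1   1   1   0
  2   1   2   3   4   5   5
  3   1   3   0   4   9  14
  4   1   4   4   8  17  31
  5   1   5   9   0   0  31
  6   1   6  15  15  15  46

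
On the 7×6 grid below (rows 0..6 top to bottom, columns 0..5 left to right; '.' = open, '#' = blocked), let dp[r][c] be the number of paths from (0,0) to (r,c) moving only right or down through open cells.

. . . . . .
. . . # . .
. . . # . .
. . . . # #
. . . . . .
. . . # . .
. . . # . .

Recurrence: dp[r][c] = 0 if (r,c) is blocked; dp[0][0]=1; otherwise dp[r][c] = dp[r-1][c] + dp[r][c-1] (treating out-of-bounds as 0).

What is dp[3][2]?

r\c   0   1   2   3   4   5
  0   1   1   1   1   1   1
  1   1   2   3   0   1   2
  2   1   3   6   0   1   3
  3   1   4  10  10   0   0
  4   1   5  15  25  25  25
  5   1   6  21   0  25  50
  6   1   7  28   0  25  75

10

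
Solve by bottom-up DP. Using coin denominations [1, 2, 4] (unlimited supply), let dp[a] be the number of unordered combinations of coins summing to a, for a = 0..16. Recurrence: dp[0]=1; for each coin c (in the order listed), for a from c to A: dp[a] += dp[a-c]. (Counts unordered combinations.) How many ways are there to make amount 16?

after  coin     0     1     2     3     4     5     6     7     8     9    10    11    12    13    14    15    16
          1     1     1     1     1     1     1     1     1     1     1     1     1     1     1     1     1     1
          2     1     1     2     2     3     3     4     4     5     5     6     6     7     7     8     8     9
          4     1     1     2     2     4     4     6     6     9     9    12    12    16    16    20    20    25

25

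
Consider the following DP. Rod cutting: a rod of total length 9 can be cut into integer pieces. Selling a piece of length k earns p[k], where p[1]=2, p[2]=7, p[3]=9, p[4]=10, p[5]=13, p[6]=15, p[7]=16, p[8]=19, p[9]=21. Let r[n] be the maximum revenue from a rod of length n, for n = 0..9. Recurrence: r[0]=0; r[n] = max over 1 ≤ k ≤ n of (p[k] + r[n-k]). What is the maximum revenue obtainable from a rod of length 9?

   n    0    1    2    3    4    5    6    7    8    9
r[n]    0    2    7    9   14   16   21   23   28   30

30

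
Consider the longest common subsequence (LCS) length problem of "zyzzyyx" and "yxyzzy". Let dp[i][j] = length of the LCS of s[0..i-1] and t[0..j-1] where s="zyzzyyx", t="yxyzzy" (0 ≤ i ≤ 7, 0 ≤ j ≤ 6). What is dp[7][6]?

   ''  y  x  y  z  z  y
''  0  0  0  0  0  0  0
 z  0  0  0  0  1  1  1
 y  0  1  1  1  1  1  2
 z  0  1  1  1  2  2  2
 z  0  1  1  1  2  3  3
 y  0  1  1  2  2  3  4
 y  0  1  1  2  2  3  4
 x  0  1  2  2  2  3  4

4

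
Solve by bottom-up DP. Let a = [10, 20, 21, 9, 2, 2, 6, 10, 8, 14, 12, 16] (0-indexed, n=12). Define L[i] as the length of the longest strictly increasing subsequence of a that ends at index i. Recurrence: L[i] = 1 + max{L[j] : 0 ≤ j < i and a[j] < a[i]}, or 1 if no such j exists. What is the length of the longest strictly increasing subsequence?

   i    0    1    2    3    4    5    6    7    8    9   10   11
a[i]   10   20   21    9    2    2    6   10    8   14   12   16
L[i]    1    2    3    1    1    1    2    3    3    4    4    5

5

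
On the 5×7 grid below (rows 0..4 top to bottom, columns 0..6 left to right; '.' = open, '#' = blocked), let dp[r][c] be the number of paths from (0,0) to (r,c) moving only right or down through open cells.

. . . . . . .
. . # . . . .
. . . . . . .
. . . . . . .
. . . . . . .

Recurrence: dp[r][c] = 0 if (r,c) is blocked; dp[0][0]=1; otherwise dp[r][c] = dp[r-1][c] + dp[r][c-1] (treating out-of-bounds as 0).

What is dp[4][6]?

105

r\c   0   1   2   3   4   5   6
  0   1   1   1   1   1   1   1
  1   1   2   0   1   2   3   4
  2   1   3   3   4   6   9  13
  3   1   4   7  11  17  26  39
  4   1   5  12  23  40  66 105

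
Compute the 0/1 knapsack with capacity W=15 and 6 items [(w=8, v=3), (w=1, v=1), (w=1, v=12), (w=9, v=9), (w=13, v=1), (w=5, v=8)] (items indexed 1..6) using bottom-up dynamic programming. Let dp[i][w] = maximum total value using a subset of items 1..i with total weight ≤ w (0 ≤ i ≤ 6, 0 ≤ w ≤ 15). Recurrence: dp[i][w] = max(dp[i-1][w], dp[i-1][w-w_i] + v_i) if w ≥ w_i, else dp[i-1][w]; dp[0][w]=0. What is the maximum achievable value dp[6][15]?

29

i\w   0   1   2   3   4   5   6   7   8   9  10  11  12  13  14  15
  0   0   0   0   0   0   0   0   0   0   0   0   0   0   0   0   0
  1   0   0   0   0   0   0   0   0   3   3   3   3   3   3   3   3
  2   0   1   1   1   1   1   1   1   3   4   4   4   4   4   4   4
  3   0  12  13  13  13  13  13  13  13  15  16  16  16  16  16  16
  4   0  12  13  13  13  13  13  13  13  15  21  22  22  22  22  22
  5   0  12  13  13  13  13  13  13  13  15  21  22  22  22  22  22
  6   0  12  13  13  13  13  20  21  21  21  21  22  22  22  23  29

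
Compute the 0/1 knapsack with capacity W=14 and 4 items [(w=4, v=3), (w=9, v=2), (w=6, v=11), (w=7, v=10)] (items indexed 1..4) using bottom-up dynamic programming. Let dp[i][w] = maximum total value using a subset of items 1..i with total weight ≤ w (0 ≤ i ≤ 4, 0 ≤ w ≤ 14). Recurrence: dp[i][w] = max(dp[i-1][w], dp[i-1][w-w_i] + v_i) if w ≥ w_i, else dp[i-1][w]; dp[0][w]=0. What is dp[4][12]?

14

i\w   0   1   2   3   4   5   6   7   8   9  10  11  12  13  14
  0   0   0   0   0   0   0   0   0   0   0   0   0   0   0   0
  1   0   0   0   0   3   3   3   3   3   3   3   3   3   3   3
  2   0   0   0   0   3   3   3   3   3   3   3   3   3   5   5
  3   0   0   0   0   3   3  11  11  11  11  14  14  14  14  14
  4   0   0   0   0   3   3  11  11  11  11  14  14  14  21  21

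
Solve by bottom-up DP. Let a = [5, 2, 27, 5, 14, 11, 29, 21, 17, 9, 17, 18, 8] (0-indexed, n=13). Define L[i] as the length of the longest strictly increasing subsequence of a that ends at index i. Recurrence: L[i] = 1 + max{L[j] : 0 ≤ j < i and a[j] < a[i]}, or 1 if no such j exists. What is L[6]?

4

   i    0    1    2    3    4    5    6    7    8    9   10   11   12
a[i]    5    2   27    5   14   11   29   21   17    9   17   18    8
L[i]    1    1    2    2    3    3    4    4    4    3    4    5    3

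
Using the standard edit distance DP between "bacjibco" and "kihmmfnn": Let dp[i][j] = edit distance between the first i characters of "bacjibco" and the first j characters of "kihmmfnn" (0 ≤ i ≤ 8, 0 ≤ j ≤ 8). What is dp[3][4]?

   ''  k  i  h  m  m  f  n  n
''  0  1  2  3  4  5  6  7  8
 b  1  1  2  3  4  5  6  7  8
 a  2  2  2  3  4  5  6  7  8
 c  3  3  3  3  4  5  6  7  8
 j  4  4  4  4  4  5  6  7  8
 i  5  5  4  5  5  5  6  7  8
 b  6  6  5  5  6  6  6  7  8
 c  7  7  6  6  6  7  7  7  8
 o  8  8  7  7  7  7  8  8  8

4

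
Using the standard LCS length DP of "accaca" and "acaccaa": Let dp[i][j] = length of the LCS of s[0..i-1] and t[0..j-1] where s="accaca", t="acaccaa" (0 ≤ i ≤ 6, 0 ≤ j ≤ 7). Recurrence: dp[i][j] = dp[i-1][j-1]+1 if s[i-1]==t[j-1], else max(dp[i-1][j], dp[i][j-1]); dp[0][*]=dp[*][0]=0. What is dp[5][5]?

4

   ''  a  c  a  c  c  a  a
''  0  0  0  0  0  0  0  0
 a  0  1  1  1  1  1  1  1
 c  0  1  2  2  2  2  2  2
 c  0  1  2  2  3  3  3  3
 a  0  1  2  3  3  3  4  4
 c  0  1  2  3  4  4  4  4
 a  0  1  2  3  4  4  5  5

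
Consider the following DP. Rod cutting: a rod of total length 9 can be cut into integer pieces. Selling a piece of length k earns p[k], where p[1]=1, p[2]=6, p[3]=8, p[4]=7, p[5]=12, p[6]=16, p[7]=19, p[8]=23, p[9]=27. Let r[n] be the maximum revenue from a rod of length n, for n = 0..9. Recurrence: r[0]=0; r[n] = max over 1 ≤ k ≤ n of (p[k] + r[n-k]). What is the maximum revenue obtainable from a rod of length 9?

   n    0    1    2    3    4    5    6    7    8    9
r[n]    0    1    6    8   12   14   18   20   24   27

27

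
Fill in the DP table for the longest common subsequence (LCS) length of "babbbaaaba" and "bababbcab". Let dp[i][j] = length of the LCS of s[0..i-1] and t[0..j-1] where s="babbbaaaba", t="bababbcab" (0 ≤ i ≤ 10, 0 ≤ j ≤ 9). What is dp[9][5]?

   ''  b  a  b  a  b  b  c  a  b
''  0  0  0  0  0  0  0  0  0  0
 b  0  1  1  1  1  1  1  1  1  1
 a  0  1  2  2  2  2  2  2  2  2
 b  0  1  2  3  3  3  3  3  3  3
 b  0  1  2  3  3  4  4  4  4  4
 b  0  1  2  3  3  4  5  5  5  5
 a  0  1  2  3  4  4  5  5  6  6
 a  0  1  2  3  4  4  5  5  6  6
 a  0  1  2  3  4  4  5  5  6  6
 b  0  1  2  3  4  5  5  5  6  7
 a  0  1  2  3  4  5  5  5  6  7

5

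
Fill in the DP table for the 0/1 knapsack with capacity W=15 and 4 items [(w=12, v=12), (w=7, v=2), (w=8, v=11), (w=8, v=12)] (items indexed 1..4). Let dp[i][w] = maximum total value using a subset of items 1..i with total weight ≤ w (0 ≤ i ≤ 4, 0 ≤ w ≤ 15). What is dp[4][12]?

12

i\w   0   1   2   3   4   5   6   7   8   9  10  11  12  13  14  15
  0   0   0   0   0   0   0   0   0   0   0   0   0   0   0   0   0
  1   0   0   0   0   0   0   0   0   0   0   0   0  12  12  12  12
  2   0   0   0   0   0   0   0   2   2   2   2   2  12  12  12  12
  3   0   0   0   0   0   0   0   2  11  11  11  11  12  12  12  13
  4   0   0   0   0   0   0   0   2  12  12  12  12  12  12  12  14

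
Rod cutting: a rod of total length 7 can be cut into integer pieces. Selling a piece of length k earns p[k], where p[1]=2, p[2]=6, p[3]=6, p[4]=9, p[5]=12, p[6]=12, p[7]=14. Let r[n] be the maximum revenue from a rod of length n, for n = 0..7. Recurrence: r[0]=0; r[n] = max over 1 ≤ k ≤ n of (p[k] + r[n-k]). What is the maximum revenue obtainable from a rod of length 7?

   n    0    1    2    3    4    5    6    7
r[n]    0    2    6    8   12   14   18   20

20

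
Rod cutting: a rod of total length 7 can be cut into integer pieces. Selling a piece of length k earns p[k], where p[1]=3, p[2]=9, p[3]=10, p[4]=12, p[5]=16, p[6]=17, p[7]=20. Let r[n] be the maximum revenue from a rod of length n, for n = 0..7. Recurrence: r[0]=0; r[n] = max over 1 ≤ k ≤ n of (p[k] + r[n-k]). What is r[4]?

18

   n    0    1    2    3    4    5    6    7
r[n]    0    3    9   12   18   21   27   30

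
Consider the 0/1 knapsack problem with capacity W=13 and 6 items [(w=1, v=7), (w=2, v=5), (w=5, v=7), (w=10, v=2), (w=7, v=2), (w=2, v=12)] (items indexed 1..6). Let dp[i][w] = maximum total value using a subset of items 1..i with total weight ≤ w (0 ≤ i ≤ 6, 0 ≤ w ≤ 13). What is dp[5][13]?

i\w   0   1   2   3   4   5   6   7   8   9  10  11  12  13
  0   0   0   0   0   0   0   0   0   0   0   0   0   0   0
  1   0   7   7   7   7   7   7   7   7   7   7   7   7   7
  2   0   7   7  12  12  12  12  12  12  12  12  12  12  12
  3   0   7   7  12  12  12  14  14  19  19  19  19  19  19
  4   0   7   7  12  12  12  14  14  19  19  19  19  19  19
  5   0   7   7  12  12  12  14  14  19  19  19  19  19  19
  6   0   7  12  19  19  24  24  24  26  26  31  31  31  31

19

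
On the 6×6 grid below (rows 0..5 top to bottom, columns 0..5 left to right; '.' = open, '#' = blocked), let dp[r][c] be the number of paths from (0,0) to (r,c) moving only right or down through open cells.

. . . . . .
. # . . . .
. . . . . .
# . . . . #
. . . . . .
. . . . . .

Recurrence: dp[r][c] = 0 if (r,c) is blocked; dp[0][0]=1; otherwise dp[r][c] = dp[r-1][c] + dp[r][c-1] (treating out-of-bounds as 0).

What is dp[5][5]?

66

r\c   0   1   2   3   4   5
  0   1   1   1   1   1   1
  1   1   0   1   2   3   4
  2   1   1   2   4   7  11
  3   0   1   3   7  14   0
  4   0   1   4  11  25  25
  5   0   1   5  16  41  66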